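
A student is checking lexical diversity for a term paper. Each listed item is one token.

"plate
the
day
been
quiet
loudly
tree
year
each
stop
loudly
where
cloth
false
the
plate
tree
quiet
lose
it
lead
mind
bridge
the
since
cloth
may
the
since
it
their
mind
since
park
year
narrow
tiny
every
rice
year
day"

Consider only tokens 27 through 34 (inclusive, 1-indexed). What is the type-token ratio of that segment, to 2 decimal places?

Segment tokens 27–34: may, the, since, it, their, mind, since, park
Segment N = 8, segment V = 7.
TTR = 7 / 8 = 0.88

0.88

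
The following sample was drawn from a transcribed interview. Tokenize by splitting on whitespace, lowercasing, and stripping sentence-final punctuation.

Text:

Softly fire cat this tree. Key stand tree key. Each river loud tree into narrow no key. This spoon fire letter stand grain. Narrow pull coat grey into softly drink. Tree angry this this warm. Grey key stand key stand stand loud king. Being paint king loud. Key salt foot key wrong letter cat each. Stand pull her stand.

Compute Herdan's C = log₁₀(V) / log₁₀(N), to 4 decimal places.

N = 59, V = 29.
log₁₀(V) = 1.462398, log₁₀(N) = 1.770852
C = 1.462398 / 1.770852 = 0.8258

0.8258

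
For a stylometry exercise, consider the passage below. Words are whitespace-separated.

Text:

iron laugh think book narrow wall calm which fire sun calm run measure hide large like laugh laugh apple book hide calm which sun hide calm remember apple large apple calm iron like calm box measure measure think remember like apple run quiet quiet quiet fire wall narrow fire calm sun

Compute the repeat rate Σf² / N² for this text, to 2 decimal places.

Frequencies: calm:7, apple:4, laugh:3, fire:3, sun:3, measure:3, hide:3, like:3, quiet:3, iron:2, think:2, book:2, narrow:2, wall:2, which:2, run:2, large:2, remember:2, box:1
Σf² = 165; N² = 2601
Repeat rate = 165 / 2601 = 0.06

0.06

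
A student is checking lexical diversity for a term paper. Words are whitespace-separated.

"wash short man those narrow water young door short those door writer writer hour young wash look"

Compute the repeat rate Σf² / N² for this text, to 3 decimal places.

0.100

Frequencies: wash:2, short:2, those:2, young:2, door:2, writer:2, man:1, narrow:1, water:1, hour:1, look:1
Σf² = 29; N² = 289
Repeat rate = 29 / 289 = 0.100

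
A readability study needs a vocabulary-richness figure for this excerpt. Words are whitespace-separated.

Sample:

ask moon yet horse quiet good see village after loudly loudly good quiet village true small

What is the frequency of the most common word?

Frequencies: quiet:2, good:2, village:2, loudly:2, ask:1, moon:1, yet:1, horse:1, see:1, after:1, true:1, small:1
Most common: 'quiet' with frequency 2.

2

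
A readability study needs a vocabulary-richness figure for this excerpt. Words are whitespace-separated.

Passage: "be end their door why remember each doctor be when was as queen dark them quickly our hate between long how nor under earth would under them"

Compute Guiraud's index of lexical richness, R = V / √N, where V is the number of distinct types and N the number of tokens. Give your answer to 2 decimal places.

4.62

N = 27, V = 24.
√N = 5.196152
R = 24 / 5.196152 = 4.62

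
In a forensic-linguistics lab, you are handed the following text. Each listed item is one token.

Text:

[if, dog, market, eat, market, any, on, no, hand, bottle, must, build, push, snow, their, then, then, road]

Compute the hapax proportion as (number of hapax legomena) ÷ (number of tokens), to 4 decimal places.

Frequencies: market:2, then:2, if:1, dog:1, eat:1, any:1, on:1, no:1, hand:1, bottle:1, must:1, build:1, push:1, snow:1, their:1, road:1
Hapax count = 14; token count = 18.
Ratio = 14 / 18 = 0.7778

0.7778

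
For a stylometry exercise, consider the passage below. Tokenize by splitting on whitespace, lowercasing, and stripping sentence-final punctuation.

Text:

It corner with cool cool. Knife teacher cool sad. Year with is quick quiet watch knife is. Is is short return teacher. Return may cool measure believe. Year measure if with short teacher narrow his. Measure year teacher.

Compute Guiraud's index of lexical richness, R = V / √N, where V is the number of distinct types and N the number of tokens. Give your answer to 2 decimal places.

3.24

N = 38, V = 20.
√N = 6.164414
R = 20 / 6.164414 = 3.24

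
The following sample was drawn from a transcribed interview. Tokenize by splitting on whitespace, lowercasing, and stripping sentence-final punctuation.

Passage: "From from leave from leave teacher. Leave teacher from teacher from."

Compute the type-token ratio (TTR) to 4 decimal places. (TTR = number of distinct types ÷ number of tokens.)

0.2727

N = 11 tokens, V = 3 types.
TTR = V / N = 3 / 11 = 0.2727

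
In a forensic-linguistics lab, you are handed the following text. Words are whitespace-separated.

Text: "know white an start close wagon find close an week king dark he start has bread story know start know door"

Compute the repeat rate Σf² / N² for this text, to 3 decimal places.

Frequencies: know:3, start:3, an:2, close:2, white:1, wagon:1, find:1, week:1, king:1, dark:1, he:1, has:1, bread:1, story:1, door:1
Σf² = 37; N² = 441
Repeat rate = 37 / 441 = 0.084

0.084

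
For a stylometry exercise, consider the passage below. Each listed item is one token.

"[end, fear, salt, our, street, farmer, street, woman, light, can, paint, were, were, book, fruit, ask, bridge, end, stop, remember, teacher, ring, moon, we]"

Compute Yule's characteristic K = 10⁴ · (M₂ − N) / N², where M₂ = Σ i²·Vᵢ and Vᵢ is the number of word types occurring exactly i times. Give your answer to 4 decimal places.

Frequencies: end:2, street:2, were:2, fear:1, salt:1, our:1, farmer:1, woman:1, light:1, can:1, paint:1, book:1, fruit:1, ask:1, bridge:1, stop:1, remember:1, teacher:1, ring:1, moon:1, … (1 more, each freq 1)
N = 24. Frequency spectrum: V_1=18, V_2=3
M₂ = 1²·18 + 2²·3 = 30
K = 10000 × (30 − 24) / 24² = 104.1667

104.1667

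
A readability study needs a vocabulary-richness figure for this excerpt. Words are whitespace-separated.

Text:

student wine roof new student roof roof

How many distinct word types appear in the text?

4

Distinct types: {new, roof, student, wine}
V = 4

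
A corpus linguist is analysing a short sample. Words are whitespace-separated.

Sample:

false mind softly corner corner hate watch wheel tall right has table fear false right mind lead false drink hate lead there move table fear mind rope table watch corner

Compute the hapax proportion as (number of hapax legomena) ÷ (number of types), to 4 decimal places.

0.4706

Frequencies: false:3, mind:3, corner:3, table:3, hate:2, watch:2, right:2, fear:2, lead:2, softly:1, wheel:1, tall:1, has:1, drink:1, there:1, move:1, rope:1
Hapax count = 8; type count = 17.
Ratio = 8 / 17 = 0.4706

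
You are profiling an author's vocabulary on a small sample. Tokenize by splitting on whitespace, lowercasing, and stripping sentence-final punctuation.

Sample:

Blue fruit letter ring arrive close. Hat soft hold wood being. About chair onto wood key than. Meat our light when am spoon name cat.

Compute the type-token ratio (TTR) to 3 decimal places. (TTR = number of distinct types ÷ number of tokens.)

N = 25 tokens, V = 24 types.
TTR = V / N = 24 / 25 = 0.960

0.960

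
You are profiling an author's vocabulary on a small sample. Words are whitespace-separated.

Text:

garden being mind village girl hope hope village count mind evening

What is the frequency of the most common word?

2

Frequencies: mind:2, village:2, hope:2, garden:1, being:1, girl:1, count:1, evening:1
Most common: 'mind' with frequency 2.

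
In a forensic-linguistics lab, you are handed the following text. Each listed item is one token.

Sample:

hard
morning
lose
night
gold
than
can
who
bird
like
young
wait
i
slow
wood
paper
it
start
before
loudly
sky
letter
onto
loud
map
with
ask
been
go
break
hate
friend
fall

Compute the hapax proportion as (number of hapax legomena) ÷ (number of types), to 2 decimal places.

Frequencies: hard:1, morning:1, lose:1, night:1, gold:1, than:1, can:1, who:1, bird:1, like:1, young:1, wait:1, i:1, slow:1, wood:1, paper:1, it:1, start:1, before:1, loudly:1, … (13 more, each freq 1)
Hapax count = 33; type count = 33.
Ratio = 33 / 33 = 1.00

1.00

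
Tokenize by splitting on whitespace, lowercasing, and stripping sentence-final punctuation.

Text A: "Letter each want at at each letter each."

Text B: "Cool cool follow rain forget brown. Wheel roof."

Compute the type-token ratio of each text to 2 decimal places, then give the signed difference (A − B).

TTR(A) = 4/8 = 0.50
TTR(B) = 7/8 = 0.88
Difference = 0.50 − 0.88 = -0.38

-0.38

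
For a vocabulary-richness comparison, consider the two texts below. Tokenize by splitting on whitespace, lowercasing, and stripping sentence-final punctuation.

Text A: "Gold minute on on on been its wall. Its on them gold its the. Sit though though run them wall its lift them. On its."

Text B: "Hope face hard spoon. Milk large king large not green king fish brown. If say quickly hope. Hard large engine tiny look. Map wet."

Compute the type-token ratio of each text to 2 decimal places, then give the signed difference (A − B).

TTR(A) = 12/25 = 0.48
TTR(B) = 19/24 = 0.79
Difference = 0.48 − 0.79 = -0.31

-0.31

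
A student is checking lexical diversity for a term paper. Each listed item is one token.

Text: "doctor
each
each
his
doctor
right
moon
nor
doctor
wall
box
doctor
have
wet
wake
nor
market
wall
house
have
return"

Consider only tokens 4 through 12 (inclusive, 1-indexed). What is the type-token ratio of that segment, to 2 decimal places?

0.78

Segment tokens 4–12: his, doctor, right, moon, nor, doctor, wall, box, doctor
Segment N = 9, segment V = 7.
TTR = 7 / 9 = 0.78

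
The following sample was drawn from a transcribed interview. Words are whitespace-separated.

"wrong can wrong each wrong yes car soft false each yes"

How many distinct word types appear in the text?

Distinct types: {can, car, each, false, soft, wrong, yes}
V = 7

7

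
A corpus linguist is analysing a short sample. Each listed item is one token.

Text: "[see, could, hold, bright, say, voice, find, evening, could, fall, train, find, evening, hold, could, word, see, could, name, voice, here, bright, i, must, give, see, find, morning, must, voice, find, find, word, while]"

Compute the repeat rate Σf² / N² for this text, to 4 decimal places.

Frequencies: find:5, could:4, see:3, voice:3, hold:2, bright:2, evening:2, word:2, must:2, say:1, fall:1, train:1, name:1, here:1, i:1, give:1, morning:1, while:1
Σf² = 88; N² = 1156
Repeat rate = 88 / 1156 = 0.0761

0.0761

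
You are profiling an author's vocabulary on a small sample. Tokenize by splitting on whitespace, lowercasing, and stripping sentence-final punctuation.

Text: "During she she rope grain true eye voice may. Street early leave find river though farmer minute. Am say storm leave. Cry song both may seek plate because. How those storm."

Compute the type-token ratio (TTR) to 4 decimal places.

N = 31 tokens, V = 27 types.
TTR = V / N = 27 / 31 = 0.8710

0.8710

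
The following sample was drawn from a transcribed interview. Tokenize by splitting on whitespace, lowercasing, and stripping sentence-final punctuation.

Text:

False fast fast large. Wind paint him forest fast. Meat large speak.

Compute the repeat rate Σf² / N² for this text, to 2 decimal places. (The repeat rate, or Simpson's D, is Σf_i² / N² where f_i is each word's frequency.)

0.14

Frequencies: fast:3, large:2, false:1, wind:1, paint:1, him:1, forest:1, meat:1, speak:1
Σf² = 20; N² = 144
Repeat rate = 20 / 144 = 0.14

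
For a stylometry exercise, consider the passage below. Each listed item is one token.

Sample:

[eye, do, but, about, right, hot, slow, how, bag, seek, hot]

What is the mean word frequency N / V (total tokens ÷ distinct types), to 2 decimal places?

N = 11 tokens, V = 10 types.
Mean frequency = N / V = 11 / 10 = 1.10

1.10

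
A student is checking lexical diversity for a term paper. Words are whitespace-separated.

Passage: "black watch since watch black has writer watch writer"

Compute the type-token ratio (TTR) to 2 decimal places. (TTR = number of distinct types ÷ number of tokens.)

N = 9 tokens, V = 5 types.
TTR = V / N = 5 / 9 = 0.56

0.56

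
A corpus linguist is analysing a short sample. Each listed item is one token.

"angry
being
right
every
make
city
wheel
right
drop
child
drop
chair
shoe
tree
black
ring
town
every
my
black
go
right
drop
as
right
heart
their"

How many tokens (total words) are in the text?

27

Tokens: angry, being, right, every, make, city, wheel, right, drop, child, drop, chair, shoe, tree, black, ring, town, every, my, black, go, right, drop, as, right, heart, their
N = 27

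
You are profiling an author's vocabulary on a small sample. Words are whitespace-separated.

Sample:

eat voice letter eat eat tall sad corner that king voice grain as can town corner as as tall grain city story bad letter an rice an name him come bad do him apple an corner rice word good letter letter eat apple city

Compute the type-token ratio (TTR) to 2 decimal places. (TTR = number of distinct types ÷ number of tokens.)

0.55

N = 44 tokens, V = 24 types.
TTR = V / N = 24 / 44 = 0.55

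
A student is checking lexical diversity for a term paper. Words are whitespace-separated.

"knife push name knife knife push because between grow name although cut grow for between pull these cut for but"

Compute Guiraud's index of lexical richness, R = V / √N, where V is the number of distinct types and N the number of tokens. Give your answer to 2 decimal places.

2.68

N = 20, V = 12.
√N = 4.472136
R = 12 / 4.472136 = 2.68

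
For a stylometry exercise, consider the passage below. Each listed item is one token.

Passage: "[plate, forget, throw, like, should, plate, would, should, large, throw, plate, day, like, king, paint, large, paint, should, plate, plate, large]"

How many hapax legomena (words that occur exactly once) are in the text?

Frequencies: plate:5, should:3, large:3, throw:2, like:2, paint:2, forget:1, would:1, day:1, king:1
Hapax (freq=1): day, forget, king, would

4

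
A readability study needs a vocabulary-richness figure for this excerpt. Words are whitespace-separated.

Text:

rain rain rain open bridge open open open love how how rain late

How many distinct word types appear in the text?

Distinct types: {bridge, how, late, love, open, rain}
V = 6

6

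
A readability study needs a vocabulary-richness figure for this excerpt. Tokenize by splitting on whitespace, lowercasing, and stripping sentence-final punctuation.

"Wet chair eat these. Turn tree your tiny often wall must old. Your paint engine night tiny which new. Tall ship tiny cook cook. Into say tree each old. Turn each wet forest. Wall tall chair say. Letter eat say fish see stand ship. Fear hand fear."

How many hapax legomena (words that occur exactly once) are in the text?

Frequencies: tiny:3, say:3, wet:2, chair:2, eat:2, turn:2, tree:2, your:2, wall:2, old:2, tall:2, ship:2, cook:2, each:2, fear:2, these:1, often:1, must:1, paint:1, engine:1, … (10 more, each freq 1)
Hapax (freq=1): engine, fish, forest, hand, into, letter, must, new, night, often, paint, see, stand, these, which

15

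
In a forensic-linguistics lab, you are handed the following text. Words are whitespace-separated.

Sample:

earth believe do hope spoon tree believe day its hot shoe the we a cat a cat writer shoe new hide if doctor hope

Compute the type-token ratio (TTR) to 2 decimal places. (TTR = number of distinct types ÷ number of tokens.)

N = 24 tokens, V = 19 types.
TTR = V / N = 19 / 24 = 0.79

0.79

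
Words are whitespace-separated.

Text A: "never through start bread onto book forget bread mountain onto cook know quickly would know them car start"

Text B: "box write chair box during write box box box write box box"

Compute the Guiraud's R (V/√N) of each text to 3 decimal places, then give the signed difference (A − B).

2.145

A: V=14, N=18, R=3.300
B: V=4, N=12, R=1.155
Difference = 3.300 − 1.155 = 2.145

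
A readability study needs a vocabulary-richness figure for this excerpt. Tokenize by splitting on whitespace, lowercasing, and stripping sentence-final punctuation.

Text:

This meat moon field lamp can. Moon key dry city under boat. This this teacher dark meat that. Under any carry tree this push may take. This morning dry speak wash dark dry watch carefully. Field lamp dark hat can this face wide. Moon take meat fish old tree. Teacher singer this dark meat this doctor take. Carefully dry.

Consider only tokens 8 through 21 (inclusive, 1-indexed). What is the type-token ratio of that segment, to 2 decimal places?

0.86

Segment tokens 8–21: key, dry, city, under, boat, this, this, teacher, dark, meat, that, under, any, carry
Segment N = 14, segment V = 12.
TTR = 12 / 14 = 0.86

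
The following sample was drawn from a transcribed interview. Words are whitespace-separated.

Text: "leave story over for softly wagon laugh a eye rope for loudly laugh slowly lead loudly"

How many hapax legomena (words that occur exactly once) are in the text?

10

Frequencies: for:2, laugh:2, loudly:2, leave:1, story:1, over:1, softly:1, wagon:1, a:1, eye:1, rope:1, slowly:1, lead:1
Hapax (freq=1): a, eye, lead, leave, over, rope, slowly, softly, story, wagon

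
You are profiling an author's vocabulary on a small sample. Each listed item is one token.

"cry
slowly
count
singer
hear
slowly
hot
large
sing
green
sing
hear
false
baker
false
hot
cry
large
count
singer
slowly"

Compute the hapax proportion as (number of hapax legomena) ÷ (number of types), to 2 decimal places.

0.18

Frequencies: slowly:3, cry:2, count:2, singer:2, hear:2, hot:2, large:2, sing:2, false:2, green:1, baker:1
Hapax count = 2; type count = 11.
Ratio = 2 / 11 = 0.18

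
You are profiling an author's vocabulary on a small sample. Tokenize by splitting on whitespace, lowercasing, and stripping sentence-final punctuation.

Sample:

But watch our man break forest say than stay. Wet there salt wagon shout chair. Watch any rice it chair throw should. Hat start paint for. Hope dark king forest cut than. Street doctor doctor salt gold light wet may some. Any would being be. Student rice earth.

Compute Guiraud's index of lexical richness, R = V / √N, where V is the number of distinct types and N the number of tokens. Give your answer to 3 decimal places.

5.629

N = 48, V = 39.
√N = 6.928203
R = 39 / 6.928203 = 5.629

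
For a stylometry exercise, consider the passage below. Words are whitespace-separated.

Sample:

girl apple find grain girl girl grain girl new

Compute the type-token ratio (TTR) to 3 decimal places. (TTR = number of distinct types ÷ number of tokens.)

N = 9 tokens, V = 5 types.
TTR = V / N = 5 / 9 = 0.556

0.556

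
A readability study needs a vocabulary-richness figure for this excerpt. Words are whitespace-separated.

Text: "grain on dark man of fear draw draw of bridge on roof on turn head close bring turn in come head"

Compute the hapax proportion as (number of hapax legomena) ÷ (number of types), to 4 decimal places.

0.6667

Frequencies: on:3, of:2, draw:2, turn:2, head:2, grain:1, dark:1, man:1, fear:1, bridge:1, roof:1, close:1, bring:1, in:1, come:1
Hapax count = 10; type count = 15.
Ratio = 10 / 15 = 0.6667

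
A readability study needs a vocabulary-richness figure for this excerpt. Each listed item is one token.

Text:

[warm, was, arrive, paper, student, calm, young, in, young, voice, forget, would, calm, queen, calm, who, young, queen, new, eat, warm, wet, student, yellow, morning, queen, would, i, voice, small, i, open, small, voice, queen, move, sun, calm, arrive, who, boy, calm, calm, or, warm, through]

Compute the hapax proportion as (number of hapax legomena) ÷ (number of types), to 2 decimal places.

0.58

Frequencies: calm:6, queen:4, warm:3, young:3, voice:3, arrive:2, student:2, would:2, who:2, i:2, small:2, was:1, paper:1, in:1, forget:1, new:1, eat:1, wet:1, yellow:1, morning:1, … (6 more, each freq 1)
Hapax count = 15; type count = 26.
Ratio = 15 / 26 = 0.58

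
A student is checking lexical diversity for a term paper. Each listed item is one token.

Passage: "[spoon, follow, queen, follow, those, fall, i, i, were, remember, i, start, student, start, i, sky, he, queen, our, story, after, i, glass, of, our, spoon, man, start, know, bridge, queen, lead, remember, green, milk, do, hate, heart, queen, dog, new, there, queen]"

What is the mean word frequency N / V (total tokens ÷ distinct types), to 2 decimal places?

N = 43 tokens, V = 29 types.
Mean frequency = N / V = 43 / 29 = 1.48

1.48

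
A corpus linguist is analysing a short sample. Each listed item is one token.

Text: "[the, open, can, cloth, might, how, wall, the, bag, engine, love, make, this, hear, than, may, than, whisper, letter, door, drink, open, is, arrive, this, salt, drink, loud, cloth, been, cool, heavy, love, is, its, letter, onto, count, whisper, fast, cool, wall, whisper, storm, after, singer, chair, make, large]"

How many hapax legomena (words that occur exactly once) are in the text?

22

Frequencies: whisper:3, the:2, open:2, cloth:2, wall:2, love:2, make:2, this:2, than:2, letter:2, drink:2, is:2, cool:2, can:1, might:1, how:1, bag:1, engine:1, hear:1, may:1, … (15 more, each freq 1)
Hapax (freq=1): after, arrive, bag, been, can, chair, count, door, engine, fast, hear, heavy, how, its, large, loud, may, might, onto, salt, singer, storm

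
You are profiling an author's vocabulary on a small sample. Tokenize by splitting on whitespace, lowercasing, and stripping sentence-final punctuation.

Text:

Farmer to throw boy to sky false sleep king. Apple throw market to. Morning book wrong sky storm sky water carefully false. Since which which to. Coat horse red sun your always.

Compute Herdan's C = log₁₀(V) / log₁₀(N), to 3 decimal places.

N = 32, V = 24.
log₁₀(V) = 1.380211, log₁₀(N) = 1.505150
C = 1.380211 / 1.505150 = 0.917

0.917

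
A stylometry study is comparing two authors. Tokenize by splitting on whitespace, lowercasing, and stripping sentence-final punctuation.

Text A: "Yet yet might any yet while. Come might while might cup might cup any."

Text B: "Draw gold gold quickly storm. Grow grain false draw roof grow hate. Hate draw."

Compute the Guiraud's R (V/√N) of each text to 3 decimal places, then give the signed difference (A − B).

-0.801

A: V=6, N=14, R=1.604
B: V=9, N=14, R=2.405
Difference = 1.604 − 2.405 = -0.801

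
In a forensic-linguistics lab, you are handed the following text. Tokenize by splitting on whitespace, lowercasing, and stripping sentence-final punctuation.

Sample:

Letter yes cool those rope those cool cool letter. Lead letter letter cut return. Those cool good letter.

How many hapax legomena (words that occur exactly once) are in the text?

6

Frequencies: letter:5, cool:4, those:3, yes:1, rope:1, lead:1, cut:1, return:1, good:1
Hapax (freq=1): cut, good, lead, return, rope, yes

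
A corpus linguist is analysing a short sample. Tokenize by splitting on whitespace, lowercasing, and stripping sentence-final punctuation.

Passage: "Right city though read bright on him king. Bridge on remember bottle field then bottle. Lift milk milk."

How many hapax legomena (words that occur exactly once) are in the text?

Frequencies: on:2, bottle:2, milk:2, right:1, city:1, though:1, read:1, bright:1, him:1, king:1, bridge:1, remember:1, field:1, then:1, lift:1
Hapax (freq=1): bridge, bright, city, field, him, king, lift, read, remember, right, then, though

12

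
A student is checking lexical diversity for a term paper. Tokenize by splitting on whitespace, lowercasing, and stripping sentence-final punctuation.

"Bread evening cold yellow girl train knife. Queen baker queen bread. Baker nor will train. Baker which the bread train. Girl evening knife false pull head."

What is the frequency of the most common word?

3

Frequencies: bread:3, train:3, baker:3, evening:2, girl:2, knife:2, queen:2, cold:1, yellow:1, nor:1, will:1, which:1, the:1, false:1, pull:1, head:1
Most common: 'bread' with frequency 3.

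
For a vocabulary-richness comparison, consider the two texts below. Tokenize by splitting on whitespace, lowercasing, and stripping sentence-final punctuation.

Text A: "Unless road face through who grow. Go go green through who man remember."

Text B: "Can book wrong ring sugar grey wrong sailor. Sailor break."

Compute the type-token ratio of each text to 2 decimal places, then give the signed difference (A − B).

-0.03

TTR(A) = 10/13 = 0.77
TTR(B) = 8/10 = 0.80
Difference = 0.77 − 0.80 = -0.03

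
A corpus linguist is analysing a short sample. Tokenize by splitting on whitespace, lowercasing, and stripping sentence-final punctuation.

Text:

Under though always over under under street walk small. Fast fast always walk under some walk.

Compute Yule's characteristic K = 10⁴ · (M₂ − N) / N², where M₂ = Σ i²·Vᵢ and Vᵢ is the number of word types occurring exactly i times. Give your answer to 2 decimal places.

Frequencies: under:4, walk:3, always:2, fast:2, though:1, over:1, street:1, small:1, some:1
N = 16. Frequency spectrum: V_1=5, V_2=2, V_3=1, V_4=1
M₂ = 1²·5 + 2²·2 + 3²·1 + 4²·1 = 38
K = 10000 × (38 − 16) / 16² = 859.38

859.38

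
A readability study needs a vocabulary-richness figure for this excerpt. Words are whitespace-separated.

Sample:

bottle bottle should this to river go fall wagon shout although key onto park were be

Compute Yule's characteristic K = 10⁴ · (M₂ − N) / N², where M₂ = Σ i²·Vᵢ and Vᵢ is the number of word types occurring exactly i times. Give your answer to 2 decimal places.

Frequencies: bottle:2, should:1, this:1, to:1, river:1, go:1, fall:1, wagon:1, shout:1, although:1, key:1, onto:1, park:1, were:1, be:1
N = 16. Frequency spectrum: V_1=14, V_2=1
M₂ = 1²·14 + 2²·1 = 18
K = 10000 × (18 − 16) / 16² = 78.13

78.13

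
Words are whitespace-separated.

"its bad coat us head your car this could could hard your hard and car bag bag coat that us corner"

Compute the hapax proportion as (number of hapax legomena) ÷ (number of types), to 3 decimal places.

0.500

Frequencies: coat:2, us:2, your:2, car:2, could:2, hard:2, bag:2, its:1, bad:1, head:1, this:1, and:1, that:1, corner:1
Hapax count = 7; type count = 14.
Ratio = 7 / 14 = 0.500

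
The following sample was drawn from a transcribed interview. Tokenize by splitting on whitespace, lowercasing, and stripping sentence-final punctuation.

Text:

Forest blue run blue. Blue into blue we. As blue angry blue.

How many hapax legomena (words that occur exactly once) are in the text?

6

Frequencies: blue:6, forest:1, run:1, into:1, we:1, as:1, angry:1
Hapax (freq=1): angry, as, forest, into, run, we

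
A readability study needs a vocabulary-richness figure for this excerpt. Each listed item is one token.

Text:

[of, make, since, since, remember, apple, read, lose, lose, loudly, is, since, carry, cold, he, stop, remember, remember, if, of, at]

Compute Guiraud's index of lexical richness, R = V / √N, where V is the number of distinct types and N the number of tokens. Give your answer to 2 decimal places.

N = 21, V = 15.
√N = 4.582576
R = 15 / 4.582576 = 3.27

3.27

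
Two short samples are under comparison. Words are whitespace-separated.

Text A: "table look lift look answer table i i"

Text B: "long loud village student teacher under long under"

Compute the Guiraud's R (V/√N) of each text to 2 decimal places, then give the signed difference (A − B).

A: V=5, N=8, R=1.77
B: V=6, N=8, R=2.12
Difference = 1.77 − 2.12 = -0.35

-0.35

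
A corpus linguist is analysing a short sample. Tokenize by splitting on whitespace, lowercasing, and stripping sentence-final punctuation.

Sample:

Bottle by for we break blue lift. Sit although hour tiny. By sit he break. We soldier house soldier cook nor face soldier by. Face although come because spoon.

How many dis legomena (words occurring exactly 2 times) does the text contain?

Frequencies: by:3, soldier:3, we:2, break:2, sit:2, although:2, face:2, bottle:1, for:1, blue:1, lift:1, hour:1, tiny:1, he:1, house:1, cook:1, nor:1, come:1, because:1, spoon:1
Words with frequency 2: although, break, face, sit, we

5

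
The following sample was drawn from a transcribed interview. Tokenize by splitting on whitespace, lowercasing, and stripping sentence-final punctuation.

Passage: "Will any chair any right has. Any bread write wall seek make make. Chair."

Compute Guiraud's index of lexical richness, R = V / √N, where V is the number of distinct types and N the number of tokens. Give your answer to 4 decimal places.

2.6726

N = 14, V = 10.
√N = 3.741657
R = 10 / 3.741657 = 2.6726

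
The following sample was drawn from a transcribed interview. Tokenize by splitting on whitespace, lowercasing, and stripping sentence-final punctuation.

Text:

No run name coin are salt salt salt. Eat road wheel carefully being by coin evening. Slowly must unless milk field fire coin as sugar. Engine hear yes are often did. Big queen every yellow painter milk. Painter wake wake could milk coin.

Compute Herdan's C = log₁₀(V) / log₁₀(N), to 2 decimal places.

0.93

N = 43, V = 33.
log₁₀(V) = 1.518514, log₁₀(N) = 1.633468
C = 1.518514 / 1.633468 = 0.93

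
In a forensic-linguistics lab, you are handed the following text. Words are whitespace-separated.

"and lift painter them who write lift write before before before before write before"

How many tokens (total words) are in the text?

14

Tokens: and, lift, painter, them, who, write, lift, write, before, before, before, before, write, before
N = 14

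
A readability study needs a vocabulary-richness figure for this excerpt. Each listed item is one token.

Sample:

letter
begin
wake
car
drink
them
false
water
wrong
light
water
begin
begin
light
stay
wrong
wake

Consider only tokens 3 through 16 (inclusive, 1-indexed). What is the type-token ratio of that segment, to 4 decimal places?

Segment tokens 3–16: wake, car, drink, them, false, water, wrong, light, water, begin, begin, light, stay, wrong
Segment N = 14, segment V = 10.
TTR = 10 / 14 = 0.7143

0.7143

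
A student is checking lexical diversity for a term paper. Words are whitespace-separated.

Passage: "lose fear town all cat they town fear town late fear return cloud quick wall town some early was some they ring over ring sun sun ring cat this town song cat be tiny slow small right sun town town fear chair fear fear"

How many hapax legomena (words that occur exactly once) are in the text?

18

Frequencies: town:7, fear:6, cat:3, ring:3, sun:3, they:2, some:2, lose:1, all:1, late:1, return:1, cloud:1, quick:1, wall:1, early:1, was:1, over:1, this:1, song:1, be:1, … (5 more, each freq 1)
Hapax (freq=1): all, be, chair, cloud, early, late, lose, over, quick, return, right, slow, small, song, this, tiny, wall, was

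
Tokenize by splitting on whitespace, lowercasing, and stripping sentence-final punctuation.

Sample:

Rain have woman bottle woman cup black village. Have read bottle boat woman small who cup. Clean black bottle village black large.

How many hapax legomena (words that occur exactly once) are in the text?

Frequencies: woman:3, bottle:3, black:3, have:2, cup:2, village:2, rain:1, read:1, boat:1, small:1, who:1, clean:1, large:1
Hapax (freq=1): boat, clean, large, rain, read, small, who

7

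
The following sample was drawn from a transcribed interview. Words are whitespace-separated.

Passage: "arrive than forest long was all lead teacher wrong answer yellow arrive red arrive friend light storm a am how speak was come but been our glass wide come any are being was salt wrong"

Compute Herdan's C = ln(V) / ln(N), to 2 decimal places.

N = 35, V = 29.
ln(V) = 3.367296, ln(N) = 3.555348
C = 3.367296 / 3.555348 = 0.95

0.95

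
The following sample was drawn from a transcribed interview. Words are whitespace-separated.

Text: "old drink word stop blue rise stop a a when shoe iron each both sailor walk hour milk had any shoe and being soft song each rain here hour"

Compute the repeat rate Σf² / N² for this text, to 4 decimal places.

Frequencies: stop:2, a:2, shoe:2, each:2, hour:2, old:1, drink:1, word:1, blue:1, rise:1, when:1, iron:1, both:1, sailor:1, walk:1, milk:1, had:1, any:1, and:1, being:1, … (4 more, each freq 1)
Σf² = 39; N² = 841
Repeat rate = 39 / 841 = 0.0464

0.0464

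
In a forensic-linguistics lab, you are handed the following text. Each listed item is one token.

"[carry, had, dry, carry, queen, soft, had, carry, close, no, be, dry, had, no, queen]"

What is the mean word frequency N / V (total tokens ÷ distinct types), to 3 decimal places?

1.875

N = 15 tokens, V = 8 types.
Mean frequency = N / V = 15 / 8 = 1.875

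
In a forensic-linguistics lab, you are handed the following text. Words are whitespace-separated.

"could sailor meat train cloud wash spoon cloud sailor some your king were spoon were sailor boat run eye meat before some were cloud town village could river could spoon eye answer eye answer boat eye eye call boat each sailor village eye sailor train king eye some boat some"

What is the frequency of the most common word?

Frequencies: eye:7, sailor:5, some:4, boat:4, could:3, cloud:3, spoon:3, were:3, meat:2, train:2, king:2, village:2, answer:2, wash:1, your:1, run:1, before:1, town:1, river:1, call:1, … (1 more, each freq 1)
Most common: 'eye' with frequency 7.

7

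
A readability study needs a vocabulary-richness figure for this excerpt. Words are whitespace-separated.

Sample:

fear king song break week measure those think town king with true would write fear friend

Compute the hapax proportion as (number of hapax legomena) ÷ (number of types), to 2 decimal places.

0.86

Frequencies: fear:2, king:2, song:1, break:1, week:1, measure:1, those:1, think:1, town:1, with:1, true:1, would:1, write:1, friend:1
Hapax count = 12; type count = 14.
Ratio = 12 / 14 = 0.86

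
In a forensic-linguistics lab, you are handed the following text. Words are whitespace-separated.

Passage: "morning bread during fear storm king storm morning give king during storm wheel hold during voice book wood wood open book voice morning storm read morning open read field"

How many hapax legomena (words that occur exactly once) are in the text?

Frequencies: morning:4, storm:4, during:3, king:2, voice:2, book:2, wood:2, open:2, read:2, bread:1, fear:1, give:1, wheel:1, hold:1, field:1
Hapax (freq=1): bread, fear, field, give, hold, wheel

6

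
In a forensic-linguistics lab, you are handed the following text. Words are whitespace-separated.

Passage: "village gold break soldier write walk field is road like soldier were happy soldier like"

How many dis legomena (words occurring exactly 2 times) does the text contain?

Frequencies: soldier:3, like:2, village:1, gold:1, break:1, write:1, walk:1, field:1, is:1, road:1, were:1, happy:1
Words with frequency 2: like

1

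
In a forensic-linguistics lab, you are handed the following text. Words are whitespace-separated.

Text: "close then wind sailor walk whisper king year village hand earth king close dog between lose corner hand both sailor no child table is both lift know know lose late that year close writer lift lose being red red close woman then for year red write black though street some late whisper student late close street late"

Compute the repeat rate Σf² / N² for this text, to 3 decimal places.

Frequencies: close:5, late:4, year:3, lose:3, red:3, then:2, sailor:2, whisper:2, king:2, hand:2, both:2, lift:2, know:2, street:2, wind:1, walk:1, village:1, earth:1, dog:1, between:1, … (15 more, each freq 1)
Σf² = 125; N² = 3249
Repeat rate = 125 / 3249 = 0.038

0.038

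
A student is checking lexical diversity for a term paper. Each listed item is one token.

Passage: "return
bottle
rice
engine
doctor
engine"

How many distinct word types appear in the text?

5

Distinct types: {bottle, doctor, engine, return, rice}
V = 5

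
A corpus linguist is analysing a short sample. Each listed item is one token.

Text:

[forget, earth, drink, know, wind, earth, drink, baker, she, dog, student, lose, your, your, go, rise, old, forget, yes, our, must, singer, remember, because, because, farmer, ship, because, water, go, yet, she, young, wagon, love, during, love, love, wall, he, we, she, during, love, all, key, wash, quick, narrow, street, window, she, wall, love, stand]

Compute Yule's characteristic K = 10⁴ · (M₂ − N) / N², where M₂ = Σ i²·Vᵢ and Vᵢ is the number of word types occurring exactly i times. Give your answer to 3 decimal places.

171.901

Frequencies: love:5, she:4, because:3, forget:2, earth:2, drink:2, your:2, go:2, during:2, wall:2, know:1, wind:1, baker:1, dog:1, student:1, lose:1, rise:1, old:1, yes:1, our:1, … (19 more, each freq 1)
N = 55. Frequency spectrum: V_1=29, V_2=7, V_3=1, V_4=1, V_5=1
M₂ = 1²·29 + 2²·7 + 3²·1 + 4²·1 + 5²·1 = 107
K = 10000 × (107 − 55) / 55² = 171.901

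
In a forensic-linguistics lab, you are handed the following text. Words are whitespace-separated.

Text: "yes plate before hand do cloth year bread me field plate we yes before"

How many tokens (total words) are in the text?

14

Tokens: yes, plate, before, hand, do, cloth, year, bread, me, field, plate, we, yes, before
N = 14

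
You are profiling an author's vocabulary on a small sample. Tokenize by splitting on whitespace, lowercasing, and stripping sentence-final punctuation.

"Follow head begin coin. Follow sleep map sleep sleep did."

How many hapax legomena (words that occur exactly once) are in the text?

5

Frequencies: sleep:3, follow:2, head:1, begin:1, coin:1, map:1, did:1
Hapax (freq=1): begin, coin, did, head, map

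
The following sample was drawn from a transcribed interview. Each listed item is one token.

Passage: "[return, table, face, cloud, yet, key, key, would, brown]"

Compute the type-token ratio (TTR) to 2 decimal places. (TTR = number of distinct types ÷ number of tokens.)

N = 9 tokens, V = 8 types.
TTR = V / N = 8 / 9 = 0.89

0.89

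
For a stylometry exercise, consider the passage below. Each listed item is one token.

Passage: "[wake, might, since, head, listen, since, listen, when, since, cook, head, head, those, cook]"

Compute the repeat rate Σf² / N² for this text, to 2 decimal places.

Frequencies: since:3, head:3, listen:2, cook:2, wake:1, might:1, when:1, those:1
Σf² = 30; N² = 196
Repeat rate = 30 / 196 = 0.15

0.15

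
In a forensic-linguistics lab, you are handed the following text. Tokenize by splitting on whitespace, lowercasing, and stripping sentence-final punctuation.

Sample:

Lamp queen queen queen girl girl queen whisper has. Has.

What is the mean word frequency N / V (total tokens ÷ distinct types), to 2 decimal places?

N = 10 tokens, V = 5 types.
Mean frequency = N / V = 10 / 5 = 2.00

2.00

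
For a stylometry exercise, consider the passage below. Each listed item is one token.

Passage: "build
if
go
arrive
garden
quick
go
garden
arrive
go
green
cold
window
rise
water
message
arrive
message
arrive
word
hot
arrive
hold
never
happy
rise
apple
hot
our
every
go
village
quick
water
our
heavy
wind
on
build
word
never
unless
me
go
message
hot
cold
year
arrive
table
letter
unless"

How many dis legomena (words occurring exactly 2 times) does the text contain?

10

Frequencies: arrive:6, go:5, message:3, hot:3, build:2, garden:2, quick:2, cold:2, rise:2, water:2, word:2, never:2, our:2, unless:2, if:1, green:1, window:1, hold:1, happy:1, apple:1, … (9 more, each freq 1)
Words with frequency 2: build, cold, garden, never, our, quick, rise, unless, water, word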